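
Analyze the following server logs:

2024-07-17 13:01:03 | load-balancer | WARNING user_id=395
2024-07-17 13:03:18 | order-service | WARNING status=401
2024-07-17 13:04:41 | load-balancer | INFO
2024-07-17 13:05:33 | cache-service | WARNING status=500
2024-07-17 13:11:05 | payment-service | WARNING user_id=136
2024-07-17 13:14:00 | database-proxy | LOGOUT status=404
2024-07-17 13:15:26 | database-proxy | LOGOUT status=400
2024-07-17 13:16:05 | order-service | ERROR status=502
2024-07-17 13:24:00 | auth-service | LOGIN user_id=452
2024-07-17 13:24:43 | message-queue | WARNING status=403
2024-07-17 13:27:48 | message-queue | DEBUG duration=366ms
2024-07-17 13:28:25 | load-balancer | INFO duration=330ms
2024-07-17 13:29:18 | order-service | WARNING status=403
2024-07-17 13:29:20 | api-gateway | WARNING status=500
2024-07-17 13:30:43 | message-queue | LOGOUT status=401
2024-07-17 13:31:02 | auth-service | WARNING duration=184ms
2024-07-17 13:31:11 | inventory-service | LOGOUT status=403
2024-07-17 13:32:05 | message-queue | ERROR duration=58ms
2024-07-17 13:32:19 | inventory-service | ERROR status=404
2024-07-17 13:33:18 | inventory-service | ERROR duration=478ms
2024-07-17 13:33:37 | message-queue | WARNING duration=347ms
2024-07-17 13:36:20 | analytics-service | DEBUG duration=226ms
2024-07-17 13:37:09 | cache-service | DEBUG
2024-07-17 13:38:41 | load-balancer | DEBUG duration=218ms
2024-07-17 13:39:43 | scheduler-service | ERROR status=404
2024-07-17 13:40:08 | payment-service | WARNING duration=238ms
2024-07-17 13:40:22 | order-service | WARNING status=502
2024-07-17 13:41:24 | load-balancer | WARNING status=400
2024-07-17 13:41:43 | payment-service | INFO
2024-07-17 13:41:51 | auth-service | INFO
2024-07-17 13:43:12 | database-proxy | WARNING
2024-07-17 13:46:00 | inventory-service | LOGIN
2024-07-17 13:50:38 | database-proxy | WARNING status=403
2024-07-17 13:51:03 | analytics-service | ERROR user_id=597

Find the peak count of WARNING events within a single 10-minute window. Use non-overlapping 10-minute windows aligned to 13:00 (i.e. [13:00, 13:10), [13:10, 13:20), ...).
4

To find the burst window:

1. Divide the log period into non-overlapping 10-minute windows starting at 13:00
2. Count WARNING events in each window
3. Find the window with maximum count
4. Maximum events in a window: 4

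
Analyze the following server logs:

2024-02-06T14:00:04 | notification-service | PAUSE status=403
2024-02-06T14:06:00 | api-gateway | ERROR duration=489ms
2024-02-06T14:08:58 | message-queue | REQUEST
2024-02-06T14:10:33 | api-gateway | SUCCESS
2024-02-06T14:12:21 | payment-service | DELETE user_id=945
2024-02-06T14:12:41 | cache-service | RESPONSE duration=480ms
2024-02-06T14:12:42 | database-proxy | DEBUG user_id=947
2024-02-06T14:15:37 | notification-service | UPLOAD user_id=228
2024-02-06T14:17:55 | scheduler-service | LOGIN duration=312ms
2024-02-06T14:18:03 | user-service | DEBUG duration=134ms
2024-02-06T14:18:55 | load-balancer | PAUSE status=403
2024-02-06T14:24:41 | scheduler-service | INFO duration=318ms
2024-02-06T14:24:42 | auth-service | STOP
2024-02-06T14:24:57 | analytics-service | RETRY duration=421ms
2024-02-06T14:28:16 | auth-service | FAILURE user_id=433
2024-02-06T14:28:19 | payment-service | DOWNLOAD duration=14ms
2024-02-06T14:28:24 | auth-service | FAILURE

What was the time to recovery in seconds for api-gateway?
273

To calculate recovery time:

1. Find ERROR event for api-gateway: 2024-02-06T14:06:00
2. Find next SUCCESS event for api-gateway: 2024-02-06T14:10:33
3. Recovery time: 2024-02-06T14:10:33 - 2024-02-06T14:06:00 = 273 seconds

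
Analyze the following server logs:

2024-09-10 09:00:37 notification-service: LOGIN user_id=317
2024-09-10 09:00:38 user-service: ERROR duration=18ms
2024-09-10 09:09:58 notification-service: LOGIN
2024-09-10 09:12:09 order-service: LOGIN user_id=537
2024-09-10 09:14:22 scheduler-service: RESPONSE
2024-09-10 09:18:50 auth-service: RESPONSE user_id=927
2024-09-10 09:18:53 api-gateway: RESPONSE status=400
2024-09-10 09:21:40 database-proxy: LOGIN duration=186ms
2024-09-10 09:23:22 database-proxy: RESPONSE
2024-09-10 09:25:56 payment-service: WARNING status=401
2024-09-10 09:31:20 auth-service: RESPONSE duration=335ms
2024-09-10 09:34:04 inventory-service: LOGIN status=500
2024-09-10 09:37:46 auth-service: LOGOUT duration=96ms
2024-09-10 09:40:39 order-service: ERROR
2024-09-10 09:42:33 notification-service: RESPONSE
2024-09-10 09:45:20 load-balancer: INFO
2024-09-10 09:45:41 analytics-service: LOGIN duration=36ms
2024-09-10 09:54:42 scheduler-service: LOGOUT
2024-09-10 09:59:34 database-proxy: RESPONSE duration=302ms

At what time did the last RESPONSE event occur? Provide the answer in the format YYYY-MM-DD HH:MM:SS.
2024-09-10 09:59:34

To find the last event:

1. Filter for all RESPONSE events
2. Sort by timestamp
3. Select the last one
4. Timestamp: 2024-09-10 09:59:34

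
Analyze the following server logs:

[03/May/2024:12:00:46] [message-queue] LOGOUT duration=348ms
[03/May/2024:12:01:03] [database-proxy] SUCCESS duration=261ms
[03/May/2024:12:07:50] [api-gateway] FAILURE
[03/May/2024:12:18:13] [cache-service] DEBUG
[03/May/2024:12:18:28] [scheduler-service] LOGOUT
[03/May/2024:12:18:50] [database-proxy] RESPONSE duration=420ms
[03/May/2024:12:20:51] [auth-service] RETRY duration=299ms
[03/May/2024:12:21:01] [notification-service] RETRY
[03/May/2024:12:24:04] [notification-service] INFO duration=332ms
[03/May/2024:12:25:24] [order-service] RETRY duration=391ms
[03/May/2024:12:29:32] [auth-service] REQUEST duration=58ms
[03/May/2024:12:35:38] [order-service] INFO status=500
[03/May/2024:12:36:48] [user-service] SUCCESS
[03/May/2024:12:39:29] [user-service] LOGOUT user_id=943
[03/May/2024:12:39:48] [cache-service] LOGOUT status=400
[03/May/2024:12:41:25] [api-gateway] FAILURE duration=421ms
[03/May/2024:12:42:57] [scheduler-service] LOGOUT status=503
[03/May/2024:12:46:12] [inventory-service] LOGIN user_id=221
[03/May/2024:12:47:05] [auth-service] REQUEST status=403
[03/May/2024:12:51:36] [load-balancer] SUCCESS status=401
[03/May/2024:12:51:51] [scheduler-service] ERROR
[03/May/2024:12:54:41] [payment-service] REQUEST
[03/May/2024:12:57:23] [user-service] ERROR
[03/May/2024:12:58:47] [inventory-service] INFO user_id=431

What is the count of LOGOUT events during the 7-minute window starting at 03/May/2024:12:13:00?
1

To count events in the time window:

1. Window boundaries: 03/May/2024:12:13:00 to 03/May/2024:12:20:00
2. Filter for LOGOUT events within this window
3. Count matching events: 1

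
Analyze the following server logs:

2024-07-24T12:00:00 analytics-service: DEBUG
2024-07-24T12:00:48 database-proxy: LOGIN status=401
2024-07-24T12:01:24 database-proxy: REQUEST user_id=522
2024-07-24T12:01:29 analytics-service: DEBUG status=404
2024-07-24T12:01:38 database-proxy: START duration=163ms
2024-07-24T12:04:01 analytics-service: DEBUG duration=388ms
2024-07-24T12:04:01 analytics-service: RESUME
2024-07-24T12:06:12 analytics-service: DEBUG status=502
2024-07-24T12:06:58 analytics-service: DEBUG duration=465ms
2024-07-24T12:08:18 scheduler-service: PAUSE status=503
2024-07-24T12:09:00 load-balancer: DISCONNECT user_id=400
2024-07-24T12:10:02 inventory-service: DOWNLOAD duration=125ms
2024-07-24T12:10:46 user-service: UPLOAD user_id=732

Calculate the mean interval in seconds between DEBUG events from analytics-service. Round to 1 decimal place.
104.5

To calculate average interval:

1. Find all DEBUG events for analytics-service in order
2. Calculate time gaps between consecutive events
3. Compute mean of gaps: 418 / 4 = 104.5 seconds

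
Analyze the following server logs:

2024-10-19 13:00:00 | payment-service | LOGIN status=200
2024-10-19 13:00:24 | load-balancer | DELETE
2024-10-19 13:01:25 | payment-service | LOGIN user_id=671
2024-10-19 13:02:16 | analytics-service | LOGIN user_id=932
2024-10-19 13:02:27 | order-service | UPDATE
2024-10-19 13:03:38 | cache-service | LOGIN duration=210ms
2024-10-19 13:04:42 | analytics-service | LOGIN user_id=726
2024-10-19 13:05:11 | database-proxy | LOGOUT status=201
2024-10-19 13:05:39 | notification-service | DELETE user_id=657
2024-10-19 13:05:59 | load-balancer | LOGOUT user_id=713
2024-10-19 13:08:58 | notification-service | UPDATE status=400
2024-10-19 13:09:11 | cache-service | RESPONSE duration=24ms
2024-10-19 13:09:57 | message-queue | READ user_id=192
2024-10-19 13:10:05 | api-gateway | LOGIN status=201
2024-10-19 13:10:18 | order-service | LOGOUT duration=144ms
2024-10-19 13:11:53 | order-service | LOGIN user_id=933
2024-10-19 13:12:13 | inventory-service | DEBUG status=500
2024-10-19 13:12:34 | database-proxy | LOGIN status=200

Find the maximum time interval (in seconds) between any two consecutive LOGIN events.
323

To find the longest gap:

1. Extract all LOGIN events in chronological order
2. Calculate time differences between consecutive events
3. Find the maximum difference
4. Longest gap: 323 seconds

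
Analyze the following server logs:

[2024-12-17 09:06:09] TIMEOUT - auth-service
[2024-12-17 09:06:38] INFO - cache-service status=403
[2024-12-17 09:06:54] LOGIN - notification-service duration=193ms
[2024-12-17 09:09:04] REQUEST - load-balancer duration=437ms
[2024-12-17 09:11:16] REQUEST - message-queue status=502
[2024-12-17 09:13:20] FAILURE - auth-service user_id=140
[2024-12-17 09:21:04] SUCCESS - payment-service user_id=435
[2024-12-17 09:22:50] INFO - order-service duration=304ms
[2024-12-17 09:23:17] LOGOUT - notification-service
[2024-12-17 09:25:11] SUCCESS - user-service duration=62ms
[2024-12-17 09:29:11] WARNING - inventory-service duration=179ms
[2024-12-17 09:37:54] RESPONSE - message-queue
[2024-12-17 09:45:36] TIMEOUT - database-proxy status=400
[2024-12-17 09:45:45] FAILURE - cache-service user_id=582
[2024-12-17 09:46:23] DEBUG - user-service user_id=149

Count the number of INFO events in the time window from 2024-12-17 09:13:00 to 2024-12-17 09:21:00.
0

To count events in the time window:

1. Window boundaries: 2024-12-17 09:13:00 to 2024-12-17 09:21:00
2. Filter for INFO events within this window
3. Count matching events: 0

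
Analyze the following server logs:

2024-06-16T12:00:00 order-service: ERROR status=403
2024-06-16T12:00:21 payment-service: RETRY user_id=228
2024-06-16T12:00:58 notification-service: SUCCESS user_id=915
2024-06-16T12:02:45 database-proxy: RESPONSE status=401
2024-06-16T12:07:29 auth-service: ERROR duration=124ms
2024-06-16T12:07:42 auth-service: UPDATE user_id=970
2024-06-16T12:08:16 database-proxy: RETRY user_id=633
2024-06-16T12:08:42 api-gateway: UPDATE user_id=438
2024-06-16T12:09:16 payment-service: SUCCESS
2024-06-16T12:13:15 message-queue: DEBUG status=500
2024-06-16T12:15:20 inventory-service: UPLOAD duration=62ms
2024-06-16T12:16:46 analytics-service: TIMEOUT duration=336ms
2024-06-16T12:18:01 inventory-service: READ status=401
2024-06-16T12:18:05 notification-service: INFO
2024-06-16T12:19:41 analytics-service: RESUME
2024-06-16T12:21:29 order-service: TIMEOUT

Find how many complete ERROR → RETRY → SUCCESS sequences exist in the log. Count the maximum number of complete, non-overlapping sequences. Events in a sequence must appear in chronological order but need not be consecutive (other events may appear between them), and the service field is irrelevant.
2

To count sequences:

1. Look for pattern: ERROR → RETRY → SUCCESS
2. Greedily scan the log in chronological order, matching each sequence element in turn (ignoring service)
3. Each time the full pattern completes, increment the count and restart matching from the next event
4. Complete non-overlapping sequences found: 2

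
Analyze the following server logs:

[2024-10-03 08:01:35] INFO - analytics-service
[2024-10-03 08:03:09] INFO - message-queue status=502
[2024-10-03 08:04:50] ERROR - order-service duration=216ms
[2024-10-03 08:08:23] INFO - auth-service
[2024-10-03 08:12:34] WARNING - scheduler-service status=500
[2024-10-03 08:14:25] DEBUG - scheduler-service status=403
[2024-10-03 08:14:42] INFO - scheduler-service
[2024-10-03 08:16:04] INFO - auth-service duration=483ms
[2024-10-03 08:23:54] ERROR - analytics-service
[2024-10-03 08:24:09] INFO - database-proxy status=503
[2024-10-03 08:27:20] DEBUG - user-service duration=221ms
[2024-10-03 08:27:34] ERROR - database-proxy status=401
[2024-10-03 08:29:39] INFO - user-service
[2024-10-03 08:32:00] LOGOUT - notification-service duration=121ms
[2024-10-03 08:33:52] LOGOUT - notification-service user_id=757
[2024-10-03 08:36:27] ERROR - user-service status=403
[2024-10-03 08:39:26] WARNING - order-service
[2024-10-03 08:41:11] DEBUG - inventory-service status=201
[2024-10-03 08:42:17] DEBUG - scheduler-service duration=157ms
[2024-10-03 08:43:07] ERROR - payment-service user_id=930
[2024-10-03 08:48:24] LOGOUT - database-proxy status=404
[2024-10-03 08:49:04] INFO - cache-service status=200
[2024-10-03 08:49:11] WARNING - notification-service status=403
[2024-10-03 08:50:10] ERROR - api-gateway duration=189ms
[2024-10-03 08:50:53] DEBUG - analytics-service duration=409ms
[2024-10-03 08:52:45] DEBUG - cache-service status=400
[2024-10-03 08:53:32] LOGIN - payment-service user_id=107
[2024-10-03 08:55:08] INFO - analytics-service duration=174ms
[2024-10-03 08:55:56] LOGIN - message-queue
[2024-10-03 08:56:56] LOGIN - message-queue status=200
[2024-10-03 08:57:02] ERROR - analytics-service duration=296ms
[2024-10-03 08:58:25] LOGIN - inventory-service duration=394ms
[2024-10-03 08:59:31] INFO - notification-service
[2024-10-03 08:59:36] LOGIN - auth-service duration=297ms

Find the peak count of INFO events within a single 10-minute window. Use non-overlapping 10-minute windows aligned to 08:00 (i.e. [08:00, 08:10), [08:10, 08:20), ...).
3

To find the burst window:

1. Divide the log period into non-overlapping 10-minute windows starting at 08:00
2. Count INFO events in each window
3. Find the window with maximum count
4. Maximum events in a window: 3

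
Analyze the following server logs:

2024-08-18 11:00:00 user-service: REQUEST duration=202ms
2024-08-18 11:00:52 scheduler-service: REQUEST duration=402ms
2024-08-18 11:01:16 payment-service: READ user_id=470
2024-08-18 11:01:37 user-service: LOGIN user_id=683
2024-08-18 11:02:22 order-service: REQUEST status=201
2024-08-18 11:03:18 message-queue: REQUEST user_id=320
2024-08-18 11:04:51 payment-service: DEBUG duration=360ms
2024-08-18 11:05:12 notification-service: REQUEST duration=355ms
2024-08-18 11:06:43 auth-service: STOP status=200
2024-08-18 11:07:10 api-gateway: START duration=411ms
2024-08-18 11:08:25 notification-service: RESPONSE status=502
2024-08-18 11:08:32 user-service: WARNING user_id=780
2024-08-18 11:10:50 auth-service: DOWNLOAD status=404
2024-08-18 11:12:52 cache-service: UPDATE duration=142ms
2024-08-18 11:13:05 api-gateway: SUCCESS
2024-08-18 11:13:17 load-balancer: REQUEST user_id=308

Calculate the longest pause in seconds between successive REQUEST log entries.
485

To find the longest gap:

1. Extract all REQUEST events in chronological order
2. Calculate time differences between consecutive events
3. Find the maximum difference
4. Longest gap: 485 seconds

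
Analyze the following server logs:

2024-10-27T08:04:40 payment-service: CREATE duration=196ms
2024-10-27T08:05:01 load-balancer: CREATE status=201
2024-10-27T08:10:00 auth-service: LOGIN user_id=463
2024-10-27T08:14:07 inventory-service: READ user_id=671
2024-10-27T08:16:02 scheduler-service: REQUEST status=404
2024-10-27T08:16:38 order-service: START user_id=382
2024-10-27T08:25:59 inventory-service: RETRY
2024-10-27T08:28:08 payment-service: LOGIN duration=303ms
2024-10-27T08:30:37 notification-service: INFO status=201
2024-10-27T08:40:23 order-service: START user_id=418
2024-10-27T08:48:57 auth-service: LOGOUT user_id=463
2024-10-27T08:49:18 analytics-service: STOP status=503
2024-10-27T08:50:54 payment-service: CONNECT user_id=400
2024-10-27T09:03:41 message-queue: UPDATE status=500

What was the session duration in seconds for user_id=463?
2337

To calculate session duration:

1. Find LOGIN event for user_id=463: 2024-10-27T08:10:00
2. Find LOGOUT event for user_id=463: 2024-10-27T08:48:57
3. Session duration: 2024-10-27T08:48:57 - 2024-10-27T08:10:00 = 2337 seconds (38 minutes)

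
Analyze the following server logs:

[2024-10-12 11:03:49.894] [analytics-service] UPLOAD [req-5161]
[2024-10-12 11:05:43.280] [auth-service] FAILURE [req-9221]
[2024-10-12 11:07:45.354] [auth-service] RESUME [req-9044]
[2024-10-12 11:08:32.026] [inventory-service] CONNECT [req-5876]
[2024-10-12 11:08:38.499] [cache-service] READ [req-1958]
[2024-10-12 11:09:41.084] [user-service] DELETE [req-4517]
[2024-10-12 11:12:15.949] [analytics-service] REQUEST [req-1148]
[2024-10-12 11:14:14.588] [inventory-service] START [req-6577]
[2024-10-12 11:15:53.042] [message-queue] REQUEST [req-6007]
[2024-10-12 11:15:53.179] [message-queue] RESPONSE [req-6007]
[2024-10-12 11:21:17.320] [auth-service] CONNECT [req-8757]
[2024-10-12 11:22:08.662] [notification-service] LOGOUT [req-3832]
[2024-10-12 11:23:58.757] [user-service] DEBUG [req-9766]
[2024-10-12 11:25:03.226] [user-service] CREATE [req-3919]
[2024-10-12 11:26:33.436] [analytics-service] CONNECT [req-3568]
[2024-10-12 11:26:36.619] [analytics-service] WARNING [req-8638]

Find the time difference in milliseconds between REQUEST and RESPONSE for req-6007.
137

To calculate latency:

1. Find REQUEST with id req-6007: 2024-10-12 11:15:53.042
2. Find RESPONSE with id req-6007: 2024-10-12 11:15:53.179
3. Latency: 2024-10-12 11:15:53.179 - 2024-10-12 11:15:53.042 = 137ms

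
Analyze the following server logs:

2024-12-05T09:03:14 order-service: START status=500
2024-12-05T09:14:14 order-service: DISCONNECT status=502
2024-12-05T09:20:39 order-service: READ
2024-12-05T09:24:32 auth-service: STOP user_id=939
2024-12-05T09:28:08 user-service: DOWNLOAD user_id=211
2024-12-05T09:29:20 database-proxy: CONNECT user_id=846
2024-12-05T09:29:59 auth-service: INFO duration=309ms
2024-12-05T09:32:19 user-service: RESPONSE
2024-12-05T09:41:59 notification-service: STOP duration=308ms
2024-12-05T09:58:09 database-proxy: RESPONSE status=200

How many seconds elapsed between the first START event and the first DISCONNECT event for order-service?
660

To find the time between events:

1. Locate the first START event for order-service: 2024-12-05T09:03:14
2. Locate the first DISCONNECT event for order-service: 2024-12-05T09:14:14
3. Calculate the difference: 2024-12-05T09:14:14 - 2024-12-05T09:03:14 = 660 seconds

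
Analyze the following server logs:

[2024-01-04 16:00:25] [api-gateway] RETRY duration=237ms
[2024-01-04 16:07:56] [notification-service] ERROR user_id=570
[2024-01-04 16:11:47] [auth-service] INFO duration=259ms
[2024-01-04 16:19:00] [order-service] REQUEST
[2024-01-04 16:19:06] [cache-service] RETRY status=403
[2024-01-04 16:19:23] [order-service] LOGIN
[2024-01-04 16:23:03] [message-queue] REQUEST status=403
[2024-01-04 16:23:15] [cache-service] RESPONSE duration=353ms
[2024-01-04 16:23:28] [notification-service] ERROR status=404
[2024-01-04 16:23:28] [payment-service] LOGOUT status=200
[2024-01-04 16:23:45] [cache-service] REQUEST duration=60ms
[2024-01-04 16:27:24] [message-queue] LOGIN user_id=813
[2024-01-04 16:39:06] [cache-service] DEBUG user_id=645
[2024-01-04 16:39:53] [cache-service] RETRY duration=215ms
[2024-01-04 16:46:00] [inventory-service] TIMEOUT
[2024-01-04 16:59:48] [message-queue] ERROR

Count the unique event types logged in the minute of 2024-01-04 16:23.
4

To count unique event types:

1. Filter events in the minute starting at 2024-01-04 16:23
2. Extract event types from matching entries
3. Count unique types: 4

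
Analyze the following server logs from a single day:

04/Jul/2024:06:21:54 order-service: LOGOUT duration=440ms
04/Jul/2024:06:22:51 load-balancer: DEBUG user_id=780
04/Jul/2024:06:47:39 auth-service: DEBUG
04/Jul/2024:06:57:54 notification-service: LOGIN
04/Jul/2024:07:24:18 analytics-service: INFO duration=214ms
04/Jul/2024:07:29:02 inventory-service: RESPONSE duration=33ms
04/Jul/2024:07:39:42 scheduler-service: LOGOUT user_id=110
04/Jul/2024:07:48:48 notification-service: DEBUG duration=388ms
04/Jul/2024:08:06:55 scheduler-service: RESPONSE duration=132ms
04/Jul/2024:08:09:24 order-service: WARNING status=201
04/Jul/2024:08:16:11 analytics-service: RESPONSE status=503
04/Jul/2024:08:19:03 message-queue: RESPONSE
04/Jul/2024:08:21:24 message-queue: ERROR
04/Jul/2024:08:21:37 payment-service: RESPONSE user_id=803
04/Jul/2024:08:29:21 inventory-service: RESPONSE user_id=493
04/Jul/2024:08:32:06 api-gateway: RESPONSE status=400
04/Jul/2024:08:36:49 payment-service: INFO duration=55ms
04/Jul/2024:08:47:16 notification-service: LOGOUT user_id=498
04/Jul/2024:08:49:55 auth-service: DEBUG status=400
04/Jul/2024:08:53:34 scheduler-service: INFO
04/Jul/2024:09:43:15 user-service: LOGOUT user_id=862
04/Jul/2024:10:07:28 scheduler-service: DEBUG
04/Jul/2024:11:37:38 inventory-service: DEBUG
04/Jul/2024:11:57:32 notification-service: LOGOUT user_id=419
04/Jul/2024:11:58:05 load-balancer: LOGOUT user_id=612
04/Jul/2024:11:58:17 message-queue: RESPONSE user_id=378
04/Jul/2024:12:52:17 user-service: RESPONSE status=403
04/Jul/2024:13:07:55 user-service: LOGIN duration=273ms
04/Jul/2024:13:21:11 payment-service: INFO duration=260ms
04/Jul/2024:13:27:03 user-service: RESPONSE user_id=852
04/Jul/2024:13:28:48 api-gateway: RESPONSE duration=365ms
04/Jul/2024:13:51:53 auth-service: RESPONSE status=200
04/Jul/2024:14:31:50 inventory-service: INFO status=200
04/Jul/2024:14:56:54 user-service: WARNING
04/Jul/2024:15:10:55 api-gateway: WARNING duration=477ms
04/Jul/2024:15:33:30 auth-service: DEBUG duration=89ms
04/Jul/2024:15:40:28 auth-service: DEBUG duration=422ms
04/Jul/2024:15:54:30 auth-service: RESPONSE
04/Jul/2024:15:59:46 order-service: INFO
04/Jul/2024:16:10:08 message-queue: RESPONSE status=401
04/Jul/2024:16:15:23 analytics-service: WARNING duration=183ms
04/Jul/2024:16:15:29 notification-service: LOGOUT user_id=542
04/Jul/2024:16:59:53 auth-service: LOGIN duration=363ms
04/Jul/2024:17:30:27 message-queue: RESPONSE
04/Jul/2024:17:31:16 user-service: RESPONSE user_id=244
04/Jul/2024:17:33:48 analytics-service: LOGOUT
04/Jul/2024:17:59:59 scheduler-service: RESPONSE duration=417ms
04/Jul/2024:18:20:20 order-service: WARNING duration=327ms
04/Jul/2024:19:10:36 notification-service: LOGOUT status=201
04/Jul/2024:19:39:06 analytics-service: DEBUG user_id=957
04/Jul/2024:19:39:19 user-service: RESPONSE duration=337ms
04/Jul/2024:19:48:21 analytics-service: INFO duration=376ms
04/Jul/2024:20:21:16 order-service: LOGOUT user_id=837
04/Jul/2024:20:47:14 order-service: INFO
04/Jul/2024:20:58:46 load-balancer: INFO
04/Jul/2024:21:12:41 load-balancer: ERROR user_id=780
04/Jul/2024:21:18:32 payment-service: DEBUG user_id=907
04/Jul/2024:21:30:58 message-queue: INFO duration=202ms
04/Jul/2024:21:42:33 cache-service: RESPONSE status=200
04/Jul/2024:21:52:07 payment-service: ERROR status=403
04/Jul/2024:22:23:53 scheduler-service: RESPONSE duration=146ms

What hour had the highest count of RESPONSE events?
8

To find the peak hour:

1. Group all RESPONSE events by hour
2. Count events in each hour
3. Find hour with maximum count
4. Peak hour: 8 (with 6 events)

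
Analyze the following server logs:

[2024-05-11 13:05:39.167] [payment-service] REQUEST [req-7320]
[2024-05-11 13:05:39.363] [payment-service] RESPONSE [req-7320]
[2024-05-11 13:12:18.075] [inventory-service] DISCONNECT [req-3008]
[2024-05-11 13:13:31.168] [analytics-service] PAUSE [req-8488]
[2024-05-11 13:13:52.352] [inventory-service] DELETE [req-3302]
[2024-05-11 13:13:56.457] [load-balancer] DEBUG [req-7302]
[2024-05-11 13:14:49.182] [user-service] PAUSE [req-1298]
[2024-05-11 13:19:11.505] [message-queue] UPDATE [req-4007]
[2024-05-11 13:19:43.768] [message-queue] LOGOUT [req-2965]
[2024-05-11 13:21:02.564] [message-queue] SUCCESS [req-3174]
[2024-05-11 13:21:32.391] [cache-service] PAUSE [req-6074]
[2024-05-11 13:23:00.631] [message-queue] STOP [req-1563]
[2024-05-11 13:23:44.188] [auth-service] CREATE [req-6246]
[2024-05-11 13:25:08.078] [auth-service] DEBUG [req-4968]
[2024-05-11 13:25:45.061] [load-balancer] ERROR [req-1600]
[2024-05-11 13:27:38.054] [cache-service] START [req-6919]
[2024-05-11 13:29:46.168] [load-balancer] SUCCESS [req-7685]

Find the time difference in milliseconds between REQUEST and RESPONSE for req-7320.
196

To calculate latency:

1. Find REQUEST with id req-7320: 2024-05-11 13:05:39.167
2. Find RESPONSE with id req-7320: 2024-05-11 13:05:39.363
3. Latency: 2024-05-11 13:05:39.363 - 2024-05-11 13:05:39.167 = 196ms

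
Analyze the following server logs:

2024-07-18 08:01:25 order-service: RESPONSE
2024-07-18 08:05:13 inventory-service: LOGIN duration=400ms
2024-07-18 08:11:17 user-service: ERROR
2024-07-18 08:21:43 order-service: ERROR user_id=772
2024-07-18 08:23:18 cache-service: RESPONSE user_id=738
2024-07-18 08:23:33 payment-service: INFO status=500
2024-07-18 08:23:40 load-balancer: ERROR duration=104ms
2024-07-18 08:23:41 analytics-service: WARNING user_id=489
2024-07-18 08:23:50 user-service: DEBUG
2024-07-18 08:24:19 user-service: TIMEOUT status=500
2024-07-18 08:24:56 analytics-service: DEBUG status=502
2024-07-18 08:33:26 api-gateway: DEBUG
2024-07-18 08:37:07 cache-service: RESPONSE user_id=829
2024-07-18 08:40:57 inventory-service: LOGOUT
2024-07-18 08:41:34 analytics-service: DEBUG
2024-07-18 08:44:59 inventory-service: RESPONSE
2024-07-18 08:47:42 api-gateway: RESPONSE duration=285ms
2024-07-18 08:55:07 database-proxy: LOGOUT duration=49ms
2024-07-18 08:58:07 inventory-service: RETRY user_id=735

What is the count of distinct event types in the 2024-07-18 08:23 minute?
5

To count unique event types:

1. Filter events in the minute starting at 2024-07-18 08:23
2. Extract event types from matching entries
3. Count unique types: 5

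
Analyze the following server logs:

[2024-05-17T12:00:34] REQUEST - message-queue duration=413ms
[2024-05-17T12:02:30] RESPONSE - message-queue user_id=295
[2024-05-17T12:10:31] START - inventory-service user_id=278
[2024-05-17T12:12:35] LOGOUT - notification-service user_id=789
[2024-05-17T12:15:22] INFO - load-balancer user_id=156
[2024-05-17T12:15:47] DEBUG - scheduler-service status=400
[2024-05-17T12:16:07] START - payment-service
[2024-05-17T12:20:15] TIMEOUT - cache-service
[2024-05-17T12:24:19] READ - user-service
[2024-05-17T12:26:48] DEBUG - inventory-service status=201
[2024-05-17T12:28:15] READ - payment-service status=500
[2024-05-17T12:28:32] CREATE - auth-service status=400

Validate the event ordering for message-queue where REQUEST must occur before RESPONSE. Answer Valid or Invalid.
Valid

To validate ordering:

1. Required order: REQUEST → RESPONSE
2. Rule: REQUEST must occur before RESPONSE
3. Check actual order of events for message-queue
4. Result: Valid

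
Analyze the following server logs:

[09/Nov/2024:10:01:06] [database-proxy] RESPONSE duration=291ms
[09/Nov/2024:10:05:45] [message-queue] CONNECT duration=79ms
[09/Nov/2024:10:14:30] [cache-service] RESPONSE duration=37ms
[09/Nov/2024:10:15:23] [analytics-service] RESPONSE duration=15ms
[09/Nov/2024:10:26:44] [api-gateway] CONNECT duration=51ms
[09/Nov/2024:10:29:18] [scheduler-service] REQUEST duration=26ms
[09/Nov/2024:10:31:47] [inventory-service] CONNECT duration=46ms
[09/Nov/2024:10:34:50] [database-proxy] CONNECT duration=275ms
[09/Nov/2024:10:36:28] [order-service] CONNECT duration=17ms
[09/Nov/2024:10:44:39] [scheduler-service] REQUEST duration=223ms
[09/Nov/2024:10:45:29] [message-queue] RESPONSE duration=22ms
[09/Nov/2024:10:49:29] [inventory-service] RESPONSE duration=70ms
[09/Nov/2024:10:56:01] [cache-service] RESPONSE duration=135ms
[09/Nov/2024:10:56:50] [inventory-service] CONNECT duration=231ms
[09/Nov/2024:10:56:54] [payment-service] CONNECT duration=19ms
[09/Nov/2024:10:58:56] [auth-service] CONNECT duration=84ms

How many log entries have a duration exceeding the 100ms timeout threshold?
5

To count timeouts:

1. Threshold: 100ms
2. Extract duration from each log entry
3. Count entries where duration > 100
4. Timeout count: 5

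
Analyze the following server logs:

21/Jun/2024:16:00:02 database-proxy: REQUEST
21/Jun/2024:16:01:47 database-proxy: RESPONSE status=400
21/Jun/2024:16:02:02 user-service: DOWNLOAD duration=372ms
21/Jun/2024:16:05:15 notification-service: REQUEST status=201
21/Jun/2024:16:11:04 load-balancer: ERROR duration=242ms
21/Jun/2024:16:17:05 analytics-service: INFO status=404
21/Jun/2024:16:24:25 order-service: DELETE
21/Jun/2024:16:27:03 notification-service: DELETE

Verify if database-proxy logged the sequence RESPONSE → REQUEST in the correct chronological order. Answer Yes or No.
No

To verify sequence order:

1. Find all events in sequence RESPONSE → REQUEST for database-proxy
2. Extract their timestamps
3. Check if timestamps are in ascending order
4. Result: No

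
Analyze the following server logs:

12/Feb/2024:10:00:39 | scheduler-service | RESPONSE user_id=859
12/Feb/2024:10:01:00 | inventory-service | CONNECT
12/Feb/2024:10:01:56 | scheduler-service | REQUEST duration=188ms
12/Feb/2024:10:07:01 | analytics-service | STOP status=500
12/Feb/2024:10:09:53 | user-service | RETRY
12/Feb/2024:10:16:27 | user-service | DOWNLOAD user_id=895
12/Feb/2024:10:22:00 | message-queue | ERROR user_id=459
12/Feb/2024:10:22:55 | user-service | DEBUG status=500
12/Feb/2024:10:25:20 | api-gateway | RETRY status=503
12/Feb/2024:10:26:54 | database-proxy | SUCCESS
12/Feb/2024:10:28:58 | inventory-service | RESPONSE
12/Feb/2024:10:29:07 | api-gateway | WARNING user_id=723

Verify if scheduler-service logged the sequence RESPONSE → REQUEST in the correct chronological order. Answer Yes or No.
Yes

To verify sequence order:

1. Find all events in sequence RESPONSE → REQUEST for scheduler-service
2. Extract their timestamps
3. Check if timestamps are in ascending order
4. Result: Yes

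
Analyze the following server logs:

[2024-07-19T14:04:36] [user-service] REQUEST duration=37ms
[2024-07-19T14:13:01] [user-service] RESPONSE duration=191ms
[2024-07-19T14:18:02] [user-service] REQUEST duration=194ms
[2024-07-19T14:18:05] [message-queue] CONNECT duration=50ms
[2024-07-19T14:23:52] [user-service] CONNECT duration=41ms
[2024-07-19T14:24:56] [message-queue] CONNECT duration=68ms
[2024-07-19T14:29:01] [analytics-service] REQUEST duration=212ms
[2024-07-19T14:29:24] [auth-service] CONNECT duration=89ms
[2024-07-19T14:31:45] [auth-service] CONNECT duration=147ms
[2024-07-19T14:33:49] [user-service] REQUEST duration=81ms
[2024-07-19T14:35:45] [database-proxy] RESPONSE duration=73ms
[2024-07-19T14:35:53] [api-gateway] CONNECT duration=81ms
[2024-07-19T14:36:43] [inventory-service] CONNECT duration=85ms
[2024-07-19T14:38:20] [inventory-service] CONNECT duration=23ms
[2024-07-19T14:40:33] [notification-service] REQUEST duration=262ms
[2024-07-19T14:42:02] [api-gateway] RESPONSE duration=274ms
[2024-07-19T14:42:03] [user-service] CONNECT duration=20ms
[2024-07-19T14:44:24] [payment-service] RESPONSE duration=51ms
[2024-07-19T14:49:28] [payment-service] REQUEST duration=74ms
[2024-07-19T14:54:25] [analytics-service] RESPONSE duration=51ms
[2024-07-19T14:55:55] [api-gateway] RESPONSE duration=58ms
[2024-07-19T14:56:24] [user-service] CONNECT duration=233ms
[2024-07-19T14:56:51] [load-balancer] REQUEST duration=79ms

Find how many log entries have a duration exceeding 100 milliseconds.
7

To count timeouts:

1. Threshold: 100ms
2. Extract duration from each log entry
3. Count entries where duration > 100
4. Timeout count: 7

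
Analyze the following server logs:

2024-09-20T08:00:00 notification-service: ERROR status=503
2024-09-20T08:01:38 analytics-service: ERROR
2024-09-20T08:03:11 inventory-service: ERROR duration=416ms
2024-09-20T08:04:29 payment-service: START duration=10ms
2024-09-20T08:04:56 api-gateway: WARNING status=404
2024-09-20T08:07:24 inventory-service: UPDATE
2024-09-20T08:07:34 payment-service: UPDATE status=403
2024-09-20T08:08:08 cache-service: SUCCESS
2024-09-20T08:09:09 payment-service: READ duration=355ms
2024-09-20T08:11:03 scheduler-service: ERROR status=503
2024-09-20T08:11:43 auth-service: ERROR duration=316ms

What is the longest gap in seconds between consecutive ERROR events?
472

To find the longest gap:

1. Extract all ERROR events in chronological order
2. Calculate time differences between consecutive events
3. Find the maximum difference
4. Longest gap: 472 seconds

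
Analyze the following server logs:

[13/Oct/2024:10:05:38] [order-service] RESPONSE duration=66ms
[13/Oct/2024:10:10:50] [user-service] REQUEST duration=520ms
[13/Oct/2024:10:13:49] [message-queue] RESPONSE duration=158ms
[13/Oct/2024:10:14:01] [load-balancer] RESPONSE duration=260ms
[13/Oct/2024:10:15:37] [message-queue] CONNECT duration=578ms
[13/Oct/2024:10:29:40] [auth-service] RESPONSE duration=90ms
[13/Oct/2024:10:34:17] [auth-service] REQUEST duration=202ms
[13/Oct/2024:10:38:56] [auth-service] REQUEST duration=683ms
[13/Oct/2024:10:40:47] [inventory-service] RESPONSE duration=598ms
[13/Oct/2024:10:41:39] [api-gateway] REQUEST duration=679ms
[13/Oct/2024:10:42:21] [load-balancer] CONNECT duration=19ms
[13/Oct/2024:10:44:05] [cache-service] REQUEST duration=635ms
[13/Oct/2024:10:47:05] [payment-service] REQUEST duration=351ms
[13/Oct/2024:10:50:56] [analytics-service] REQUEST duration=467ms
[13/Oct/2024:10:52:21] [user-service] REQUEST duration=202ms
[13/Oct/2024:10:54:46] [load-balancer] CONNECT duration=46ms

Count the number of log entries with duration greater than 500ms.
6

To count timeouts:

1. Threshold: 500ms
2. Extract duration from each log entry
3. Count entries where duration > 500
4. Timeout count: 6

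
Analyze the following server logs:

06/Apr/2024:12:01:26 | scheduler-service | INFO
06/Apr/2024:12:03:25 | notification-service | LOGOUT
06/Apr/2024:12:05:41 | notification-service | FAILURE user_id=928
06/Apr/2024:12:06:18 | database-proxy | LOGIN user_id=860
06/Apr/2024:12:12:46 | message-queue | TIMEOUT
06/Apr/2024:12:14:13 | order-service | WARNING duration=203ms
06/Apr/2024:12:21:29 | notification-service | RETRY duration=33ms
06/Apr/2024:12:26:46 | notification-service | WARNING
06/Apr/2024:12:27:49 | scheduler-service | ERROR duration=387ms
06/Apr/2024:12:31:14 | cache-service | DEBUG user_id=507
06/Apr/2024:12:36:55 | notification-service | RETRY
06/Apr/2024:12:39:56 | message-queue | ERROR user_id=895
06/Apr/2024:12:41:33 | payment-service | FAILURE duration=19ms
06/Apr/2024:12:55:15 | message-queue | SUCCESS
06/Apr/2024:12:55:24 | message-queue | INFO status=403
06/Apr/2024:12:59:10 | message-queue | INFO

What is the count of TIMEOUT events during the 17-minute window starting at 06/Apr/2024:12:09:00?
1

To count events in the time window:

1. Window boundaries: 06/Apr/2024:12:09:00 to 06/Apr/2024:12:26:00
2. Filter for TIMEOUT events within this window
3. Count matching events: 1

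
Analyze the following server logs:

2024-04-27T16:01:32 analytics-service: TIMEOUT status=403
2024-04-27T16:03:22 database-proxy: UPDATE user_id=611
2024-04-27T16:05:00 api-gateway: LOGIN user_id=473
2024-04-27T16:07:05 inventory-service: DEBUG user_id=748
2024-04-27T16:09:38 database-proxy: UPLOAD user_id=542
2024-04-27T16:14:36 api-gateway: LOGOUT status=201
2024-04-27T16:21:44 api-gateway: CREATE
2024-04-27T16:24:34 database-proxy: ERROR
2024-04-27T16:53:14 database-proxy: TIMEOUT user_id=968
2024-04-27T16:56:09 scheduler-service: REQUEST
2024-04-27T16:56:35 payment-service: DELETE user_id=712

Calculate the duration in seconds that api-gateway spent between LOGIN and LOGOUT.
576

To calculate state duration:

1. Find LOGIN event for api-gateway: 2024-04-27T16:05:00
2. Find LOGOUT event for api-gateway: 2024-04-27T16:14:36
3. Calculate duration: 2024-04-27T16:14:36 - 2024-04-27T16:05:00 = 576 seconds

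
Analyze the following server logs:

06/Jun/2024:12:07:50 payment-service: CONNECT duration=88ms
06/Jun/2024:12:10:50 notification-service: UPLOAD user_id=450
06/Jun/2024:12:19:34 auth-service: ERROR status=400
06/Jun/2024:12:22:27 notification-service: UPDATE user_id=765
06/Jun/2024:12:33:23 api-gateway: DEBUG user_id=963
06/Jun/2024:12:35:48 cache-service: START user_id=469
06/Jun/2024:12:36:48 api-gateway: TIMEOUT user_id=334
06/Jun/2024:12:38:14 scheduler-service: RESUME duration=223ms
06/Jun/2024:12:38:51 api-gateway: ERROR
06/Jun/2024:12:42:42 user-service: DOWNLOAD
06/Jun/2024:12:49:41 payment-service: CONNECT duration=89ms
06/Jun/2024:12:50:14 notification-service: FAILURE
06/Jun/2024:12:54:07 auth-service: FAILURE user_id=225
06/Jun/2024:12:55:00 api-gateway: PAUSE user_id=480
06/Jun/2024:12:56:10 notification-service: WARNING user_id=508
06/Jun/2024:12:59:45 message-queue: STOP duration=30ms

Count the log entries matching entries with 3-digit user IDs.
8

To find matching entries:

1. Pattern to match: entries with 3-digit user IDs
2. Scan each log entry for the pattern
3. Count matches: 8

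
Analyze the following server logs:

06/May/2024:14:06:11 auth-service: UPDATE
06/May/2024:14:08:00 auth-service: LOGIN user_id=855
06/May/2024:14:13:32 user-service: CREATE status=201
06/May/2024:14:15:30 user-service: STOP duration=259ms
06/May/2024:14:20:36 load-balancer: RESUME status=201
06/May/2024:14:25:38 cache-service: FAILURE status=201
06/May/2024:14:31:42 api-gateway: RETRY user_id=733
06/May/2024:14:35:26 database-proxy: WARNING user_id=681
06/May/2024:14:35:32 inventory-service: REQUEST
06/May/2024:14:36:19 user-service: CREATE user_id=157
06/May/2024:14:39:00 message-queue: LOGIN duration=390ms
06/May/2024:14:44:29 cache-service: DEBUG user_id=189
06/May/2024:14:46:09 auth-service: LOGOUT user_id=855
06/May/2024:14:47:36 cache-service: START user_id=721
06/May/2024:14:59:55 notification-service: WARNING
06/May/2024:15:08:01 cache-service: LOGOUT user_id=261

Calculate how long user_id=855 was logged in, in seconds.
2289

To calculate session duration:

1. Find LOGIN event for user_id=855: 06/May/2024:14:08:00
2. Find LOGOUT event for user_id=855: 06/May/2024:14:46:09
3. Session duration: 06/May/2024:14:46:09 - 06/May/2024:14:08:00 = 2289 seconds (38 minutes)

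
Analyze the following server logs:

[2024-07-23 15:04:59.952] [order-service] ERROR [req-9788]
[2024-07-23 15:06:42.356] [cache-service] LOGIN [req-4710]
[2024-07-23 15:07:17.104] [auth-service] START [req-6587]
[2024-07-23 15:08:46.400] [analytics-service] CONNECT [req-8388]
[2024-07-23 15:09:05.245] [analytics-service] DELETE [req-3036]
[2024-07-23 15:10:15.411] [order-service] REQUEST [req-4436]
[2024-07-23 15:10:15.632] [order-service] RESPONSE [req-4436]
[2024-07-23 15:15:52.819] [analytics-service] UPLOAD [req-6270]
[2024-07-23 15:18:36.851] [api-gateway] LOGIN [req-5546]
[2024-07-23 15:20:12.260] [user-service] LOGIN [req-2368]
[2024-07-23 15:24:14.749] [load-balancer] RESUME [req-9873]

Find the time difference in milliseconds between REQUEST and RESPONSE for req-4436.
221

To calculate latency:

1. Find REQUEST with id req-4436: 2024-07-23 15:10:15.411
2. Find RESPONSE with id req-4436: 2024-07-23 15:10:15.632
3. Latency: 2024-07-23 15:10:15.632 - 2024-07-23 15:10:15.411 = 221ms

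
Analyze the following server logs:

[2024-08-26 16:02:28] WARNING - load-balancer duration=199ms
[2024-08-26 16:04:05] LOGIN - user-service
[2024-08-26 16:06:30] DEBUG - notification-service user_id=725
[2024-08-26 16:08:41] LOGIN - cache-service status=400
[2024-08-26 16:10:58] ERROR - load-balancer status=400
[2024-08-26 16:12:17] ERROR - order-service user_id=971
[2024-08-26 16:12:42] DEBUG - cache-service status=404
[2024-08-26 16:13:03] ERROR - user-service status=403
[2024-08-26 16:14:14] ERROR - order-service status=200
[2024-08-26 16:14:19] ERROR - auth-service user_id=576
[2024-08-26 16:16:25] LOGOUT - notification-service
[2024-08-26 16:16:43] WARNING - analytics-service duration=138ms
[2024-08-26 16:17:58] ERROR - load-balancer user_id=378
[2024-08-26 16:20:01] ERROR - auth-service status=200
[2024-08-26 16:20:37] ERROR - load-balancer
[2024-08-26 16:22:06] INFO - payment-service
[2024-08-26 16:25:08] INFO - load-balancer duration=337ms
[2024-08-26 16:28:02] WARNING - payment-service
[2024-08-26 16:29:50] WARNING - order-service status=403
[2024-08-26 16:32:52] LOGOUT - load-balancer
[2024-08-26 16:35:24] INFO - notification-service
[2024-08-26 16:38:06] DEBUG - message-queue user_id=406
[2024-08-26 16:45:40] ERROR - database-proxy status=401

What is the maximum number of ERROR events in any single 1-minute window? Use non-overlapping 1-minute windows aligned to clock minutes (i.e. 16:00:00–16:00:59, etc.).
2

To find the burst window:

1. Divide the log period into non-overlapping 1-minute windows starting at 16:00
2. Count ERROR events in each window
3. Find the window with maximum count
4. Maximum events in a window: 2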